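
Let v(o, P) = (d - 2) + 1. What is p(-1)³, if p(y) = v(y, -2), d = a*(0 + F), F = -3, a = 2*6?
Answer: -50653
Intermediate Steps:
a = 12
d = -36 (d = 12*(0 - 3) = 12*(-3) = -36)
v(o, P) = -37 (v(o, P) = (-36 - 2) + 1 = -38 + 1 = -37)
p(y) = -37
p(-1)³ = (-37)³ = -50653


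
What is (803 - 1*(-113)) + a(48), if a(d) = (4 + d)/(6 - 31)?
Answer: 22848/25 ≈ 913.92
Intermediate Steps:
a(d) = -4/25 - d/25 (a(d) = (4 + d)/(-25) = (4 + d)*(-1/25) = -4/25 - d/25)
(803 - 1*(-113)) + a(48) = (803 - 1*(-113)) + (-4/25 - 1/25*48) = (803 + 113) + (-4/25 - 48/25) = 916 - 52/25 = 22848/25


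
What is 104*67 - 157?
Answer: 6811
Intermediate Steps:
104*67 - 157 = 6968 - 157 = 6811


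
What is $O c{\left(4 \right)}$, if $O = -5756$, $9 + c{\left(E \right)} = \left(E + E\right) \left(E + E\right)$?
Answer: $-316580$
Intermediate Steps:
$c{\left(E \right)} = -9 + 4 E^{2}$ ($c{\left(E \right)} = -9 + \left(E + E\right) \left(E + E\right) = -9 + 2 E 2 E = -9 + 4 E^{2}$)
$O c{\left(4 \right)} = - 5756 \left(-9 + 4 \cdot 4^{2}\right) = - 5756 \left(-9 + 4 \cdot 16\right) = - 5756 \left(-9 + 64\right) = \left(-5756\right) 55 = -316580$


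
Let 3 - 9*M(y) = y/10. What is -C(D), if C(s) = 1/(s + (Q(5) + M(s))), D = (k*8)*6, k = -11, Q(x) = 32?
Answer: 5/2449 ≈ 0.0020416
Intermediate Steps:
M(y) = 1/3 - y/90 (M(y) = 1/3 - y/(9*10) = 1/3 - y/90)
D = -528 (D = -11*8*6 = -88*6 = -528)
C(s) = 1/(97/3 + 89*s/90) (C(s) = 1/(s + (32 + (1/3 - s/90))) = 1/(s + (97/3 - s/90)) = 1/(97/3 + 89*s/90))
-C(D) = -90/(2910 + 89*(-528)) = -90/(2910 - 46992) = -90/(-44082) = -90*(-1)/44082 = -1*(-5/2449) = 5/2449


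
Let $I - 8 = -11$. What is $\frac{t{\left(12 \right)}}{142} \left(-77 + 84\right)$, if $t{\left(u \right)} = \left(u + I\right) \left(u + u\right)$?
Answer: $\frac{756}{71} \approx 10.648$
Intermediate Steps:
$I = -3$ ($I = 8 - 11 = -3$)
$t{\left(u \right)} = 2 u \left(-3 + u\right)$ ($t{\left(u \right)} = \left(u - 3\right) \left(u + u\right) = \left(-3 + u\right) 2 u = 2 u \left(-3 + u\right)$)
$\frac{t{\left(12 \right)}}{142} \left(-77 + 84\right) = \frac{2 \cdot 12 \left(-3 + 12\right)}{142} \left(-77 + 84\right) = 2 \cdot 12 \cdot 9 \cdot \frac{1}{142} \cdot 7 = 216 \cdot \frac{1}{142} \cdot 7 = \frac{108}{71} \cdot 7 = \frac{756}{71}$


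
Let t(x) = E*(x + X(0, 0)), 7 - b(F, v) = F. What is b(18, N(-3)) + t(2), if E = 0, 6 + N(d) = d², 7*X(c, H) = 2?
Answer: -11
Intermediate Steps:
X(c, H) = 2/7 (X(c, H) = (⅐)*2 = 2/7)
N(d) = -6 + d²
b(F, v) = 7 - F
t(x) = 0 (t(x) = 0*(x + 2/7) = 0*(2/7 + x) = 0)
b(18, N(-3)) + t(2) = (7 - 1*18) + 0 = (7 - 18) + 0 = -11 + 0 = -11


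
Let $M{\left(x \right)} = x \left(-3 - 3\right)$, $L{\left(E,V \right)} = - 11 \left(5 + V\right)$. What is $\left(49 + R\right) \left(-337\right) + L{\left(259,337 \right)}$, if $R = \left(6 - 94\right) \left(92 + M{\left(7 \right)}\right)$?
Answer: $1462525$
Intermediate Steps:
$L{\left(E,V \right)} = -55 - 11 V$
$M{\left(x \right)} = - 6 x$ ($M{\left(x \right)} = x \left(-6\right) = - 6 x$)
$R = -4400$ ($R = \left(6 - 94\right) \left(92 - 42\right) = - 88 \left(92 - 42\right) = \left(-88\right) 50 = -4400$)
$\left(49 + R\right) \left(-337\right) + L{\left(259,337 \right)} = \left(49 - 4400\right) \left(-337\right) - 3762 = \left(-4351\right) \left(-337\right) - 3762 = 1466287 - 3762 = 1462525$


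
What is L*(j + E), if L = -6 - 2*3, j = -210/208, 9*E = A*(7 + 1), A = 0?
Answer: 315/26 ≈ 12.115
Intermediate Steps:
E = 0 (E = (0*(7 + 1))/9 = (0*8)/9 = (⅑)*0 = 0)
j = -105/104 (j = -210*1/208 = -105/104 ≈ -1.0096)
L = -12 (L = -6 - 6 = -12)
L*(j + E) = -12*(-105/104 + 0) = -12*(-105/104) = 315/26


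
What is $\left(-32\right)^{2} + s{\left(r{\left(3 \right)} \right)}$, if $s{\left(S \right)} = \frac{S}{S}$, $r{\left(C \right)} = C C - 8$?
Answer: $1025$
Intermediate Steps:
$r{\left(C \right)} = -8 + C^{2}$ ($r{\left(C \right)} = C^{2} - 8 = -8 + C^{2}$)
$s{\left(S \right)} = 1$
$\left(-32\right)^{2} + s{\left(r{\left(3 \right)} \right)} = \left(-32\right)^{2} + 1 = 1024 + 1 = 1025$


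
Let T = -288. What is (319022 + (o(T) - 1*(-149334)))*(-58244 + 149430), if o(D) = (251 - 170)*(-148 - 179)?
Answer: 40292266634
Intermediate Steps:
o(D) = -26487 (o(D) = 81*(-327) = -26487)
(319022 + (o(T) - 1*(-149334)))*(-58244 + 149430) = (319022 + (-26487 - 1*(-149334)))*(-58244 + 149430) = (319022 + (-26487 + 149334))*91186 = (319022 + 122847)*91186 = 441869*91186 = 40292266634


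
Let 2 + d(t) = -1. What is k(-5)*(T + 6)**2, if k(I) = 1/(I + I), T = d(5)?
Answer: -9/10 ≈ -0.90000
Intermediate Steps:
d(t) = -3 (d(t) = -2 - 1 = -3)
T = -3
k(I) = 1/(2*I)
k(-5)*(T + 6)**2 = ((1/2)/(-5))*(-3 + 6)**2 = ((1/2)*(-1/5))*3**2 = -1/10*9 = -9/10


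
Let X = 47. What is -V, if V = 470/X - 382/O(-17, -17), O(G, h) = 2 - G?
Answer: 192/19 ≈ 10.105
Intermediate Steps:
V = -192/19 (V = 470/47 - 382/(2 - 1*(-17)) = 470*(1/47) - 382/(2 + 17) = 10 - 382/19 = -192/19 ≈ -10.105)
-V = -1*(-192/19) = 192/19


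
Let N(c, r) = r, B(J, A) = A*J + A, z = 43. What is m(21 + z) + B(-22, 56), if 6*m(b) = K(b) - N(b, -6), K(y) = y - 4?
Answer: -1165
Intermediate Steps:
B(J, A) = A + A*J
K(y) = -4 + y
m(b) = ⅓ + b/6 (m(b) = ((-4 + b) - 1*(-6))/6 = ((-4 + b) + 6)/6 = (2 + b)/6 = ⅓ + b/6)
m(21 + z) + B(-22, 56) = (⅓ + (21 + 43)/6) + 56*(1 - 22) = (⅓ + (⅙)*64) + 56*(-21) = (⅓ + 32/3) - 1176 = 11 - 1176 = -1165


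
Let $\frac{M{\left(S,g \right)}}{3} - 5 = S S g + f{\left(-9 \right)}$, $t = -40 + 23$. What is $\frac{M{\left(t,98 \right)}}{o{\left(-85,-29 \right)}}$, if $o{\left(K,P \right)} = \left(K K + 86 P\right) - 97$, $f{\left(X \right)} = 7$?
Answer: $\frac{42501}{2317} \approx 18.343$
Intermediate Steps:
$t = -17$
$o{\left(K,P \right)} = -97 + K^{2} + 86 P$ ($o{\left(K,P \right)} = \left(K^{2} + 86 P\right) - 97 = -97 + K^{2} + 86 P$)
$M{\left(S,g \right)} = 36 + 3 g S^{2}$ ($M{\left(S,g \right)} = 15 + 3 \left(S S g + 7\right) = 15 + 3 \left(S^{2} g + 7\right) = 15 + 3 \left(g S^{2} + 7\right) = 15 + 3 \left(7 + g S^{2}\right) = 15 + \left(21 + 3 g S^{2}\right) = 36 + 3 g S^{2}$)
$\frac{M{\left(t,98 \right)}}{o{\left(-85,-29 \right)}} = \frac{36 + 3 \cdot 98 \left(-17\right)^{2}}{-97 + \left(-85\right)^{2} + 86 \left(-29\right)} = \frac{36 + 3 \cdot 98 \cdot 289}{-97 + 7225 - 2494} = \frac{36 + 84966}{4634} = 85002 \cdot \frac{1}{4634} = \frac{42501}{2317}$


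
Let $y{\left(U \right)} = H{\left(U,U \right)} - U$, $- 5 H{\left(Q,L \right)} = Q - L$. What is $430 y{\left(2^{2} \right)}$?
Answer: $-1720$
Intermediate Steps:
$H{\left(Q,L \right)} = - \frac{Q}{5} + \frac{L}{5}$ ($H{\left(Q,L \right)} = - \frac{Q - L}{5} = - \frac{Q}{5} + \frac{L}{5}$)
$y{\left(U \right)} = - U$ ($y{\left(U \right)} = \left(- \frac{U}{5} + \frac{U}{5}\right) - U = 0 - U = - U$)
$430 y{\left(2^{2} \right)} = 430 \left(- 2^{2}\right) = 430 \left(\left(-1\right) 4\right) = 430 \left(-4\right) = -1720$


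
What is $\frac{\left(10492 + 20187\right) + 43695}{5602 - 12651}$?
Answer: $- \frac{74374}{7049} \approx -10.551$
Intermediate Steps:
$\frac{\left(10492 + 20187\right) + 43695}{5602 - 12651} = \frac{30679 + 43695}{-7049} = 74374 \left(- \frac{1}{7049}\right) = - \frac{74374}{7049}$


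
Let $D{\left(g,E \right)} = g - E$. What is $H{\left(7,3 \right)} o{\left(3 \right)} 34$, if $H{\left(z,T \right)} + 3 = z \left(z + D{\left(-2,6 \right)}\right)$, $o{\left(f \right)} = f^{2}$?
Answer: $-3060$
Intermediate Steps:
$H{\left(z,T \right)} = -3 + z \left(-8 + z\right)$ ($H{\left(z,T \right)} = -3 + z \left(z - 8\right) = -3 + z \left(-8 + z\right)$)
$H{\left(7,3 \right)} o{\left(3 \right)} 34 = \left(-3 + 7^{2} - 56\right) 3^{2} \cdot 34 = \left(-3 + 49 - 56\right) 9 \cdot 34 = \left(-10\right) 9 \cdot 34 = \left(-90\right) 34 = -3060$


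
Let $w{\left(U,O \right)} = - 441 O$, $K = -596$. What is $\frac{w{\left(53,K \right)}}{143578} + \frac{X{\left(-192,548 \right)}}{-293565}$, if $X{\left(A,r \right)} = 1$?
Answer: $\frac{38579653381}{21074737785} \approx 1.8306$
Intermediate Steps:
$\frac{w{\left(53,K \right)}}{143578} + \frac{X{\left(-192,548 \right)}}{-293565} = \frac{\left(-441\right) \left(-596\right)}{143578} + 1 \frac{1}{-293565} = 262836 \cdot \frac{1}{143578} + 1 \left(- \frac{1}{293565}\right) = \frac{131418}{71789} - \frac{1}{293565} = \frac{38579653381}{21074737785}$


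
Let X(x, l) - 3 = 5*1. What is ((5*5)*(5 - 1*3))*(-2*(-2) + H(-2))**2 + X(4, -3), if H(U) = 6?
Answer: 5008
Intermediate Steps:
X(x, l) = 8 (X(x, l) = 3 + 5*1 = 3 + 5 = 8)
((5*5)*(5 - 1*3))*(-2*(-2) + H(-2))**2 + X(4, -3) = ((5*5)*(5 - 1*3))*(-2*(-2) + 6)**2 + 8 = (25*(5 - 3))*(4 + 6)**2 + 8 = (25*2)*10**2 + 8 = 50*100 + 8 = 5000 + 8 = 5008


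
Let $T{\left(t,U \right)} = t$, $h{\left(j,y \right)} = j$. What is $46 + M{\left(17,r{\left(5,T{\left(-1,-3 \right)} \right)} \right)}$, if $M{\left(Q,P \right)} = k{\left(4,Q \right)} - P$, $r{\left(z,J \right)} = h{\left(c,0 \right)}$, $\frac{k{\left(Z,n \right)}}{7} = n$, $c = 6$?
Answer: $159$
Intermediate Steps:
$k{\left(Z,n \right)} = 7 n$
$r{\left(z,J \right)} = 6$
$M{\left(Q,P \right)} = - P + 7 Q$ ($M{\left(Q,P \right)} = 7 Q - P = - P + 7 Q$)
$46 + M{\left(17,r{\left(5,T{\left(-1,-3 \right)} \right)} \right)} = 46 + \left(\left(-1\right) 6 + 7 \cdot 17\right) = 46 + \left(-6 + 119\right) = 46 + 113 = 159$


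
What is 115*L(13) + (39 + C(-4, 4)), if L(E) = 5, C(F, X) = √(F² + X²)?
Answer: 614 + 4*√2 ≈ 619.66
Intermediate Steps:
115*L(13) + (39 + C(-4, 4)) = 115*5 + (39 + √((-4)² + 4²)) = 575 + (39 + √(16 + 16)) = 575 + (39 + √32) = 575 + (39 + 4*√2) = 614 + 4*√2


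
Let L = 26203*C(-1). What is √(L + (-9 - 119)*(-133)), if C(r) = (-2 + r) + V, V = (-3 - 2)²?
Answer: √593490 ≈ 770.38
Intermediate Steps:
V = 25 (V = (-5)² = 25)
C(r) = 23 + r (C(r) = (-2 + r) + 25 = 23 + r)
L = 576466 (L = 26203*(23 - 1) = 26203*22 = 576466)
√(L + (-9 - 119)*(-133)) = √(576466 + (-9 - 119)*(-133)) = √(576466 - 128*(-133)) = √(576466 + 17024) = √593490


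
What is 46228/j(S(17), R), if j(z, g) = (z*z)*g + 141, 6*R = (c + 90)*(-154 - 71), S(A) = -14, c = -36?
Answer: -46228/396759 ≈ -0.11651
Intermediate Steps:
R = -2025 (R = ((-36 + 90)*(-154 - 71))/6 = (54*(-225))/6 = (⅙)*(-12150) = -2025)
j(z, g) = 141 + g*z² (j(z, g) = z²*g + 141 = g*z² + 141 = 141 + g*z²)
46228/j(S(17), R) = 46228/(141 - 2025*(-14)²) = 46228/(141 - 2025*196) = 46228/(141 - 396900) = 46228/(-396759) = 46228*(-1/396759) = -46228/396759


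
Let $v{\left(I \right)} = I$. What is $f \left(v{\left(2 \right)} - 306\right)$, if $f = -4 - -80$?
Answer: $-23104$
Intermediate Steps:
$f = 76$ ($f = -4 + 80 = 76$)
$f \left(v{\left(2 \right)} - 306\right) = 76 \left(2 - 306\right) = 76 \left(-304\right) = -23104$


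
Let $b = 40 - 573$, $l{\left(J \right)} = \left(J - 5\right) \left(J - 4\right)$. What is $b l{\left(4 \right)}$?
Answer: $0$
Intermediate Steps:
$l{\left(J \right)} = \left(-5 + J\right) \left(-4 + J\right)$
$b = -533$ ($b = 40 - 573 = -533$)
$b l{\left(4 \right)} = - 533 \left(20 + 4^{2} - 36\right) = - 533 \left(20 + 16 - 36\right) = \left(-533\right) 0 = 0$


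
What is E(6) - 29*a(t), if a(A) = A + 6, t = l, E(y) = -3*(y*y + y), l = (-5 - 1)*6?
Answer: 744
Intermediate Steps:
l = -36 (l = -6*6 = -36)
E(y) = -3*y - 3*y² (E(y) = -3*(y² + y) = -3*(y + y²) = -3*y - 3*y²)
t = -36
a(A) = 6 + A
E(6) - 29*a(t) = -3*6*(1 + 6) - 29*(6 - 36) = -3*6*7 - 29*(-30) = -126 + 870 = 744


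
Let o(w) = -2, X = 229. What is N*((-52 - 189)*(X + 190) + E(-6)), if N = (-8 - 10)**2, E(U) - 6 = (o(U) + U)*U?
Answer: -32699700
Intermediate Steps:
E(U) = 6 + U*(-2 + U) (E(U) = 6 + (-2 + U)*U = 6 + U*(-2 + U))
N = 324 (N = (-18)**2 = 324)
N*((-52 - 189)*(X + 190) + E(-6)) = 324*((-52 - 189)*(229 + 190) + (6 + (-6)**2 - 2*(-6))) = 324*(-241*419 + (6 + 36 + 12)) = 324*(-100979 + 54) = 324*(-100925) = -32699700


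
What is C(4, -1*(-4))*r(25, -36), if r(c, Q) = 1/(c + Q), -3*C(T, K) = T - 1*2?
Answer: 2/33 ≈ 0.060606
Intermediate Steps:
C(T, K) = 2/3 - T/3 (C(T, K) = -(T - 1*2)/3 = -(T - 2)/3 = -(-2 + T)/3 = 2/3 - T/3)
r(c, Q) = 1/(Q + c)
C(4, -1*(-4))*r(25, -36) = (2/3 - 1/3*4)/(-36 + 25) = (2/3 - 4/3)/(-11) = -2/3*(-1/11) = 2/33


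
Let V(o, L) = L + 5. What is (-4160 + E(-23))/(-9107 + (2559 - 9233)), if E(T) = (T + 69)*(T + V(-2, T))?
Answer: 6046/15781 ≈ 0.38312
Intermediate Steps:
V(o, L) = 5 + L
E(T) = (5 + 2*T)*(69 + T) (E(T) = (T + 69)*(T + (5 + T)) = (69 + T)*(5 + 2*T) = (5 + 2*T)*(69 + T))
(-4160 + E(-23))/(-9107 + (2559 - 9233)) = (-4160 + (345 + 2*(-23)² + 143*(-23)))/(-9107 + (2559 - 9233)) = (-4160 + (345 + 2*529 - 3289))/(-9107 - 6674) = (-4160 + (345 + 1058 - 3289))/(-15781) = (-4160 - 1886)*(-1/15781) = -6046*(-1/15781) = 6046/15781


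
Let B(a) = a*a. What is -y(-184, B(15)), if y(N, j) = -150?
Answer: 150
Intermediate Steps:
B(a) = a²
-y(-184, B(15)) = -1*(-150) = 150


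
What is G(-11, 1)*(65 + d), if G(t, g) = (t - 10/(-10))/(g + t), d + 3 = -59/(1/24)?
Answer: -1354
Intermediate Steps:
d = -1419 (d = -3 - 59/(1/24) = -3 - 59/1/24 = -3 - 59*24 = -3 - 1416 = -1419)
G(t, g) = (1 + t)/(g + t) (G(t, g) = (t - 10*(-1/10))/(g + t) = (t + 1)/(g + t) = (1 + t)/(g + t))
G(-11, 1)*(65 + d) = ((1 - 11)/(1 - 11))*(65 - 1419) = (-10/(-10))*(-1354) = -1/10*(-10)*(-1354) = 1*(-1354) = -1354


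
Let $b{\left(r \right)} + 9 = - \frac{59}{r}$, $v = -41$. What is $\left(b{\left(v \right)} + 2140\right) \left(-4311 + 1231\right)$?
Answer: $- \frac{269284400}{41} \approx -6.5679 \cdot 10^{6}$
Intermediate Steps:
$b{\left(r \right)} = -9 - \frac{59}{r}$
$\left(b{\left(v \right)} + 2140\right) \left(-4311 + 1231\right) = \left(\left(-9 - \frac{59}{-41}\right) + 2140\right) \left(-4311 + 1231\right) = \left(\left(-9 - - \frac{59}{41}\right) + 2140\right) \left(-3080\right) = \left(\left(-9 + \frac{59}{41}\right) + 2140\right) \left(-3080\right) = \left(- \frac{310}{41} + 2140\right) \left(-3080\right) = \frac{87430}{41} \left(-3080\right) = - \frac{269284400}{41}$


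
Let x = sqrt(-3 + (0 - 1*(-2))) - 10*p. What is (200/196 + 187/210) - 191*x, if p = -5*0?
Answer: 2809/1470 - 191*I ≈ 1.9109 - 191.0*I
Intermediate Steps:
p = 0
x = I (x = sqrt(-3 + (0 - 1*(-2))) - 10*0 = sqrt(-3 + (0 + 2)) + 0 = sqrt(-3 + 2) + 0 = sqrt(-1) + 0 = I + 0 = I ≈ 1.0*I)
(200/196 + 187/210) - 191*x = (200/196 + 187/210) - 191*I = (200*(1/196) + 187*(1/210)) - 191*I = (50/49 + 187/210) - 191*I = 2809/1470 - 191*I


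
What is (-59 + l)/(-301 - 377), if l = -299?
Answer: 179/339 ≈ 0.52802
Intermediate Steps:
(-59 + l)/(-301 - 377) = (-59 - 299)/(-301 - 377) = -358/(-678) = -358*(-1/678) = 179/339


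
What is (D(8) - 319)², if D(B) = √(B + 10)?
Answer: 101779 - 1914*√2 ≈ 99072.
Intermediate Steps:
D(B) = √(10 + B)
(D(8) - 319)² = (√(10 + 8) - 319)² = (√18 - 319)² = (3*√2 - 319)² = (-319 + 3*√2)²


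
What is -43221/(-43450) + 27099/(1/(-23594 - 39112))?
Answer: -73833276851079/43450 ≈ -1.6993e+9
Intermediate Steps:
-43221/(-43450) + 27099/(1/(-23594 - 39112)) = -43221*(-1/43450) + 27099/(1/(-62706)) = 43221/43450 + 27099/(-1/62706) = 43221/43450 + 27099*(-62706) = 43221/43450 - 1699269894 = -73833276851079/43450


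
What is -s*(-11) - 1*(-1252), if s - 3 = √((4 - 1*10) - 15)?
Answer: 1285 + 11*I*√21 ≈ 1285.0 + 50.408*I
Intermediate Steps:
s = 3 + I*√21 (s = 3 + √((4 - 1*10) - 15) = 3 + √((4 - 10) - 15) = 3 + √(-6 - 15) = 3 + √(-21) = 3 + I*√21 ≈ 3.0 + 4.5826*I)
-s*(-11) - 1*(-1252) = -(3 + I*√21)*(-11) - 1*(-1252) = -(-33 - 11*I*√21) + 1252 = (33 + 11*I*√21) + 1252 = 1285 + 11*I*√21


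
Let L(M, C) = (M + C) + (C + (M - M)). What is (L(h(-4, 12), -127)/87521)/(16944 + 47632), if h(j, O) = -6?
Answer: -65/1412939024 ≈ -4.6003e-8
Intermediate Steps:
L(M, C) = M + 2*C (L(M, C) = (C + M) + (C + 0) = (C + M) + C = M + 2*C)
(L(h(-4, 12), -127)/87521)/(16944 + 47632) = ((-6 + 2*(-127))/87521)/(16944 + 47632) = ((-6 - 254)*(1/87521))/64576 = -260*1/87521*(1/64576) = -260/87521*1/64576 = -65/1412939024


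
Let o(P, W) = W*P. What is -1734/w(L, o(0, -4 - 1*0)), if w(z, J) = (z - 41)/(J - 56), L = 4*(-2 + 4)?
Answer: -32368/11 ≈ -2942.5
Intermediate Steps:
o(P, W) = P*W
L = 8 (L = 4*2 = 8)
w(z, J) = (-41 + z)/(-56 + J)
-1734/w(L, o(0, -4 - 1*0)) = -1734*(-56 + 0*(-4 - 1*0))/(-41 + 8) = -(32368/11 + 0*(-4 + 0)) = -1734/(-33/(-56 + 0*(-4))) = -1734/(-33/(-56 + 0)) = -1734/(-33/(-56)) = -1734/((-1/56*(-33))) = -1734/33/56 = -1734*56/33 = -32368/11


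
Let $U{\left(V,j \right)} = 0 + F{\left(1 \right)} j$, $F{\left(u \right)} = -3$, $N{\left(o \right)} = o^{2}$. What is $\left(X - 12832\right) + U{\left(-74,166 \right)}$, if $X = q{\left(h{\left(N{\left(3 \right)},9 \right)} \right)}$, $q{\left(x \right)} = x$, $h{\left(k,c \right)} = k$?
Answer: $-13321$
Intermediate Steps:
$U{\left(V,j \right)} = - 3 j$ ($U{\left(V,j \right)} = 0 - 3 j = - 3 j$)
$X = 9$ ($X = 3^{2} = 9$)
$\left(X - 12832\right) + U{\left(-74,166 \right)} = \left(9 - 12832\right) - 498 = -12823 - 498 = -13321$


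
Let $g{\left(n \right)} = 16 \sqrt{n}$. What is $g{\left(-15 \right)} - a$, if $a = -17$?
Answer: $17 + 16 i \sqrt{15} \approx 17.0 + 61.968 i$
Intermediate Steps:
$g{\left(-15 \right)} - a = 16 \sqrt{-15} - -17 = 16 i \sqrt{15} + 17 = 17 + 16 i \sqrt{15}$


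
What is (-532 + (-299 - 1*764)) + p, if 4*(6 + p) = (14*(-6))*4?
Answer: -1685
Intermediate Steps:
p = -90 (p = -6 + ((14*(-6))*4)/4 = -6 + (-84*4)/4 = -6 + (1/4)*(-336) = -6 - 84 = -90)
(-532 + (-299 - 1*764)) + p = (-532 + (-299 - 1*764)) - 90 = (-532 + (-299 - 764)) - 90 = (-532 - 1063) - 90 = -1595 - 90 = -1685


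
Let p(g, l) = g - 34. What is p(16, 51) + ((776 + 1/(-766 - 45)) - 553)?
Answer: 166254/811 ≈ 205.00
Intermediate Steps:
p(g, l) = -34 + g
p(16, 51) + ((776 + 1/(-766 - 45)) - 553) = (-34 + 16) + ((776 + 1/(-766 - 45)) - 553) = -18 + ((776 + 1/(-811)) - 553) = -18 + ((776 - 1/811) - 553) = -18 + (629335/811 - 553) = -18 + 180852/811 = 166254/811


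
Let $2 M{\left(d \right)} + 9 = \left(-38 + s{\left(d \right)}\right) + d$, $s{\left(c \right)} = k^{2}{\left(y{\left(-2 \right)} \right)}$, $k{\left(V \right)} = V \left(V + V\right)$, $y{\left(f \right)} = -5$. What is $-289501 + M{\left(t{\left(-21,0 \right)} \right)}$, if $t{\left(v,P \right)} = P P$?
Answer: $- \frac{576549}{2} \approx -2.8827 \cdot 10^{5}$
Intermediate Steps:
$k{\left(V \right)} = 2 V^{2}$ ($k{\left(V \right)} = V 2 V = 2 V^{2}$)
$t{\left(v,P \right)} = P^{2}$
$s{\left(c \right)} = 2500$ ($s{\left(c \right)} = \left(2 \left(-5\right)^{2}\right)^{2} = \left(2 \cdot 25\right)^{2} = 50^{2} = 2500$)
$M{\left(d \right)} = \frac{2453}{2} + \frac{d}{2}$ ($M{\left(d \right)} = - \frac{9}{2} + \frac{\left(-38 + 2500\right) + d}{2} = - \frac{9}{2} + \frac{2462 + d}{2} = - \frac{9}{2} + \left(1231 + \frac{d}{2}\right) = \frac{2453}{2} + \frac{d}{2}$)
$-289501 + M{\left(t{\left(-21,0 \right)} \right)} = -289501 + \left(\frac{2453}{2} + \frac{0^{2}}{2}\right) = -289501 + \left(\frac{2453}{2} + \frac{1}{2} \cdot 0\right) = -289501 + \left(\frac{2453}{2} + 0\right) = -289501 + \frac{2453}{2} = - \frac{576549}{2}$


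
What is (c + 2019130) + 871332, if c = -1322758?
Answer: 1567704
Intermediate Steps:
(c + 2019130) + 871332 = (-1322758 + 2019130) + 871332 = 696372 + 871332 = 1567704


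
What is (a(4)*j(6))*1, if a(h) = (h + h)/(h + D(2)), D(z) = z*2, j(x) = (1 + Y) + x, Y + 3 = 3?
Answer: 7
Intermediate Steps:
Y = 0 (Y = -3 + 3 = 0)
j(x) = 1 + x (j(x) = (1 + 0) + x = 1 + x)
D(z) = 2*z
a(h) = 2*h/(4 + h) (a(h) = (h + h)/(h + 2*2) = (2*h)/(h + 4) = (2*h)/(4 + h) = 2*h/(4 + h))
(a(4)*j(6))*1 = ((2*4/(4 + 4))*(1 + 6))*1 = ((2*4/8)*7)*1 = ((2*4*(⅛))*7)*1 = (1*7)*1 = 7*1 = 7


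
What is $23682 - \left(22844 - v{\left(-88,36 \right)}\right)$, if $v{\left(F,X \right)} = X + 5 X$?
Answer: $1054$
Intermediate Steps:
$v{\left(F,X \right)} = 6 X$
$23682 - \left(22844 - v{\left(-88,36 \right)}\right) = 23682 - \left(22844 - 6 \cdot 36\right) = 23682 - \left(22844 - 216\right) = 23682 - 22628 = 1054$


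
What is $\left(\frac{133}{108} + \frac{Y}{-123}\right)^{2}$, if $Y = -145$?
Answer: $\frac{113912929}{19607184} \approx 5.8098$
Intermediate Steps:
$\left(\frac{133}{108} + \frac{Y}{-123}\right)^{2} = \left(\frac{133}{108} - \frac{145}{-123}\right)^{2} = \left(133 \cdot \frac{1}{108} - - \frac{145}{123}\right)^{2} = \left(\frac{133}{108} + \frac{145}{123}\right)^{2} = \left(\frac{10673}{4428}\right)^{2} = \frac{113912929}{19607184}$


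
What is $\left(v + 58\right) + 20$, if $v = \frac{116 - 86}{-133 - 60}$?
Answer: $\frac{15024}{193} \approx 77.845$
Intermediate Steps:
$v = - \frac{30}{193}$ ($v = \frac{30}{-193} = 30 \left(- \frac{1}{193}\right) = - \frac{30}{193} \approx -0.15544$)
$\left(v + 58\right) + 20 = \left(- \frac{30}{193} + 58\right) + 20 = \frac{11164}{193} + 20 = \frac{15024}{193}$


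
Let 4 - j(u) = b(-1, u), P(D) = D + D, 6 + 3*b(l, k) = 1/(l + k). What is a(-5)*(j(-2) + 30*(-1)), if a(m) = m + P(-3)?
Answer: 2365/9 ≈ 262.78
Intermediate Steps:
b(l, k) = -2 + 1/(3*(k + l)) (b(l, k) = -2 + 1/(3*(l + k)) = -2 + 1/(3*(k + l)))
P(D) = 2*D
j(u) = 4 - (7/3 - 2*u)/(-1 + u) (j(u) = 4 - (1/3 - 2*u - 2*(-1))/(u - 1) = 4 - (1/3 - 2*u + 2)/(-1 + u) = 4 - (7/3 - 2*u)/(-1 + u))
a(m) = -6 + m (a(m) = m + 2*(-3) = m - 6 = -6 + m)
a(-5)*(j(-2) + 30*(-1)) = (-6 - 5)*((-19 + 18*(-2))/(3*(-1 - 2)) + 30*(-1)) = -11*((1/3)*(-19 - 36)/(-3) - 30) = -11*((1/3)*(-1/3)*(-55) - 30) = -11*(55/9 - 30) = -11*(-215/9) = 2365/9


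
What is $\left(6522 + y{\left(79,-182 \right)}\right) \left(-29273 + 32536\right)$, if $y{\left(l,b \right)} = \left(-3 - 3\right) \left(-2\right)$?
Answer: $21320442$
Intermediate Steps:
$y{\left(l,b \right)} = 12$ ($y{\left(l,b \right)} = \left(-6\right) \left(-2\right) = 12$)
$\left(6522 + y{\left(79,-182 \right)}\right) \left(-29273 + 32536\right) = \left(6522 + 12\right) \left(-29273 + 32536\right) = 6534 \cdot 3263 = 21320442$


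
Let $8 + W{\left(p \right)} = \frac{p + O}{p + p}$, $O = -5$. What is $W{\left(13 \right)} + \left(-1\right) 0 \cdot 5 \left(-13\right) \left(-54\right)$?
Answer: $- \frac{100}{13} \approx -7.6923$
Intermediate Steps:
$W{\left(p \right)} = -8 + \frac{-5 + p}{2 p}$ ($W{\left(p \right)} = -8 + \frac{p - 5}{p + p} = -8 + \frac{-5 + p}{2 p}$)
$W{\left(13 \right)} + \left(-1\right) 0 \cdot 5 \left(-13\right) \left(-54\right) = \frac{5 \left(-1 - 39\right)}{2 \cdot 13} + \left(-1\right) 0 \cdot 5 \left(-13\right) \left(-54\right) = \frac{5}{2} \cdot \frac{1}{13} \left(-1 - 39\right) + 0 \cdot 5 \left(-13\right) \left(-54\right) = \frac{5}{2} \cdot \frac{1}{13} \left(-40\right) + 0 \left(-13\right) \left(-54\right) = - \frac{100}{13} + 0 \left(-54\right) = - \frac{100}{13} + 0 = - \frac{100}{13}$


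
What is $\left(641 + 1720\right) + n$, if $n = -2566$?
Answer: $-205$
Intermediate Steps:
$\left(641 + 1720\right) + n = \left(641 + 1720\right) - 2566 = 2361 - 2566 = -205$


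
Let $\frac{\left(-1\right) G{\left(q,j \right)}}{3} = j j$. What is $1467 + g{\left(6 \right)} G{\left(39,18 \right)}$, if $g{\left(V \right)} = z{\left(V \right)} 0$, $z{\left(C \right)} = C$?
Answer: $1467$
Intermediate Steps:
$G{\left(q,j \right)} = - 3 j^{2}$ ($G{\left(q,j \right)} = - 3 j j = - 3 j^{2}$)
$g{\left(V \right)} = 0$ ($g{\left(V \right)} = V 0 = 0$)
$1467 + g{\left(6 \right)} G{\left(39,18 \right)} = 1467 + 0 \left(- 3 \cdot 18^{2}\right) = 1467 + 0 \left(\left(-3\right) 324\right) = 1467 + 0 \left(-972\right) = 1467 + 0 = 1467$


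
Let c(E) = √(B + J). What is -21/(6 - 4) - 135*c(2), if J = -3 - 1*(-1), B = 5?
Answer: -21/2 - 135*√3 ≈ -244.33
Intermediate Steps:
J = -2 (J = -3 + 1 = -2)
c(E) = √3 (c(E) = √(5 - 2) = √3)
-21/(6 - 4) - 135*c(2) = -21/(6 - 4) - 135*√3 = -21/2 - 135*√3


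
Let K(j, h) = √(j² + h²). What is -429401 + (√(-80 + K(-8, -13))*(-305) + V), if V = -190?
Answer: -429591 - 305*I*√(80 - √233) ≈ -4.2959e+5 - 2454.0*I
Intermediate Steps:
K(j, h) = √(h² + j²)
-429401 + (√(-80 + K(-8, -13))*(-305) + V) = -429401 + (√(-80 + √((-13)² + (-8)²))*(-305) - 190) = -429401 + (√(-80 + √(169 + 64))*(-305) - 190) = -429401 + (√(-80 + √233)*(-305) - 190) = -429401 + (-305*√(-80 + √233) - 190) = -429401 + (-190 - 305*√(-80 + √233)) = -429591 - 305*√(-80 + √233)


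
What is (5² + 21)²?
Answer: 2116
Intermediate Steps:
(5² + 21)² = (25 + 21)² = 46² = 2116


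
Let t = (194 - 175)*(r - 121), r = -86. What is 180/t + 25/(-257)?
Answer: -16065/112309 ≈ -0.14304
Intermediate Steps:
t = -3933 (t = (194 - 175)*(-86 - 121) = 19*(-207) = -3933)
180/t + 25/(-257) = 180/(-3933) + 25/(-257) = 180*(-1/3933) + 25*(-1/257) = -20/437 - 25/257 = -16065/112309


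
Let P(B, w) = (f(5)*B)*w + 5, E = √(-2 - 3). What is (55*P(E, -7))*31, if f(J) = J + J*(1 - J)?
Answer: 8525 + 179025*I*√5 ≈ 8525.0 + 4.0031e+5*I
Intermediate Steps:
E = I*√5 (E = √(-5) = I*√5 ≈ 2.2361*I)
P(B, w) = 5 - 15*B*w (P(B, w) = ((5*(2 - 1*5))*B)*w + 5 = ((5*(2 - 5))*B)*w + 5 = ((5*(-3))*B)*w + 5 = (-15*B)*w + 5 = -15*B*w + 5 = 5 - 15*B*w)
(55*P(E, -7))*31 = (55*(5 - 15*I*√5*(-7)))*31 = (55*(5 + 105*I*√5))*31 = (275 + 5775*I*√5)*31 = 8525 + 179025*I*√5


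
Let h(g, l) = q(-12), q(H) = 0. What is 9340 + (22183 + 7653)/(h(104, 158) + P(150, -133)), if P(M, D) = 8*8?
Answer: 156899/16 ≈ 9806.2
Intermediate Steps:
h(g, l) = 0
P(M, D) = 64
9340 + (22183 + 7653)/(h(104, 158) + P(150, -133)) = 9340 + (22183 + 7653)/(0 + 64) = 9340 + 29836/64 = 9340 + 29836*(1/64) = 9340 + 7459/16 = 156899/16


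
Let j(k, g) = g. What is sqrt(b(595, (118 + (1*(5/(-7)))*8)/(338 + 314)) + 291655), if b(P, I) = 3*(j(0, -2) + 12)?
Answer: sqrt(291685) ≈ 540.08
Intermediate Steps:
b(P, I) = 30 (b(P, I) = 3*(-2 + 12) = 3*10 = 30)
sqrt(b(595, (118 + (1*(5/(-7)))*8)/(338 + 314)) + 291655) = sqrt(30 + 291655) = sqrt(291685)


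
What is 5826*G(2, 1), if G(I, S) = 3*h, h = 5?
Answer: 87390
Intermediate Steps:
G(I, S) = 15 (G(I, S) = 3*5 = 15)
5826*G(2, 1) = 5826*15 = 87390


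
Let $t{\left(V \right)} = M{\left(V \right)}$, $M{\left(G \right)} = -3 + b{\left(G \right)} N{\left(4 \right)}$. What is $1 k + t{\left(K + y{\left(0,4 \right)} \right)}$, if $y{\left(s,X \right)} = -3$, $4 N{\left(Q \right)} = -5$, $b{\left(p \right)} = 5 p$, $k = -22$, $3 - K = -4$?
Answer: $-50$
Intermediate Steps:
$K = 7$ ($K = 3 - -4 = 3 + 4 = 7$)
$N{\left(Q \right)} = - \frac{5}{4}$ ($N{\left(Q \right)} = \frac{1}{4} \left(-5\right) = - \frac{5}{4}$)
$M{\left(G \right)} = -3 - \frac{25 G}{4}$ ($M{\left(G \right)} = -3 + 5 G \left(- \frac{5}{4}\right) = -3 - \frac{25 G}{4}$)
$t{\left(V \right)} = -3 - \frac{25 V}{4}$
$1 k + t{\left(K + y{\left(0,4 \right)} \right)} = 1 \left(-22\right) - \left(3 + \frac{25 \left(7 - 3\right)}{4}\right) = -22 - 28 = -50$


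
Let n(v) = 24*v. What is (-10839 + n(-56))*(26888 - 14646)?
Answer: -149144286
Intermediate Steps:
(-10839 + n(-56))*(26888 - 14646) = (-10839 + 24*(-56))*(26888 - 14646) = (-10839 - 1344)*12242 = -12183*12242 = -149144286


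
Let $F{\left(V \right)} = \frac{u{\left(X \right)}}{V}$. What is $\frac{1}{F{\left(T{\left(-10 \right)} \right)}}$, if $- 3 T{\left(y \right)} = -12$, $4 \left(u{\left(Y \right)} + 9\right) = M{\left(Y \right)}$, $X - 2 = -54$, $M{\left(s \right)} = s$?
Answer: $- \frac{2}{11} \approx -0.18182$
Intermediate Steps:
$X = -52$ ($X = 2 - 54 = -52$)
$u{\left(Y \right)} = -9 + \frac{Y}{4}$
$T{\left(y \right)} = 4$ ($T{\left(y \right)} = \left(- \frac{1}{3}\right) \left(-12\right) = 4$)
$F{\left(V \right)} = - \frac{22}{V}$ ($F{\left(V \right)} = \frac{-9 + \frac{1}{4} \left(-52\right)}{V} = \frac{-9 - 13}{V} = - \frac{22}{V}$)
$\frac{1}{F{\left(T{\left(-10 \right)} \right)}} = \frac{1}{\left(-22\right) \frac{1}{4}} = \frac{1}{- \frac{11}{2}} = - \frac{2}{11}$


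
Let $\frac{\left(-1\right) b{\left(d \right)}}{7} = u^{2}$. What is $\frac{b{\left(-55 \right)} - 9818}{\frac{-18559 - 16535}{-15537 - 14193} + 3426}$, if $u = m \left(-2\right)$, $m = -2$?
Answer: $- \frac{49203150}{16981679} \approx -2.8974$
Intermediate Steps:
$u = 4$ ($u = \left(-2\right) \left(-2\right) = 4$)
$b{\left(d \right)} = -112$ ($b{\left(d \right)} = - 7 \cdot 4^{2} = \left(-7\right) 16 = -112$)
$\frac{b{\left(-55 \right)} - 9818}{\frac{-18559 - 16535}{-15537 - 14193} + 3426} = \frac{-112 - 9818}{\frac{-18559 - 16535}{-15537 - 14193} + 3426} = - \frac{9930}{- \frac{35094}{-29730} + 3426} = - \frac{9930}{\left(-35094\right) \left(- \frac{1}{29730}\right) + 3426} = - \frac{9930}{\frac{5849}{4955} + 3426} = - \frac{9930}{\frac{16981679}{4955}} = \left(-9930\right) \frac{4955}{16981679} = - \frac{49203150}{16981679}$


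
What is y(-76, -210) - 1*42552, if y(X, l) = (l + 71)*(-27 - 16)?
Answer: -36575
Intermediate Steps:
y(X, l) = -3053 - 43*l (y(X, l) = (71 + l)*(-43) = -3053 - 43*l)
y(-76, -210) - 1*42552 = (-3053 - 43*(-210)) - 1*42552 = (-3053 + 9030) - 42552 = 5977 - 42552 = -36575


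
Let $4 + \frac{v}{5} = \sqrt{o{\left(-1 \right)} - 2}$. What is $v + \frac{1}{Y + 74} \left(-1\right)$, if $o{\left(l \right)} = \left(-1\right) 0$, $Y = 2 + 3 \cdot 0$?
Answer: $- \frac{1521}{76} + 5 i \sqrt{2} \approx -20.013 + 7.0711 i$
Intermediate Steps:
$Y = 2$ ($Y = 2 + 0 = 2$)
$o{\left(l \right)} = 0$
$v = -20 + 5 i \sqrt{2}$ ($v = -20 + 5 \sqrt{0 - 2} = -20 + 5 \sqrt{-2} = -20 + 5 i \sqrt{2} \approx -20.0 + 7.0711 i$)
$v + \frac{1}{Y + 74} \left(-1\right) = \left(-20 + 5 i \sqrt{2}\right) + \frac{1}{2 + 74} \left(-1\right) = \left(-20 + 5 i \sqrt{2}\right) + \frac{1}{76} \left(-1\right) = \left(-20 + 5 i \sqrt{2}\right) - \frac{1}{76} = - \frac{1521}{76} + 5 i \sqrt{2}$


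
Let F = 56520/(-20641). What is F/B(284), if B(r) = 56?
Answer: -7065/144487 ≈ -0.048897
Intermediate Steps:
F = -56520/20641 (F = 56520*(-1/20641) = -56520/20641 ≈ -2.7382)
F/B(284) = -56520/20641/56 = -56520/20641*1/56 = -7065/144487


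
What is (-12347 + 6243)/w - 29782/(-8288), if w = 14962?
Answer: 98752083/31001264 ≈ 3.1854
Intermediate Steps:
(-12347 + 6243)/w - 29782/(-8288) = (-12347 + 6243)/14962 - 29782/(-8288) = -6104*1/14962 - 29782*(-1/8288) = -3052/7481 + 14891/4144 = 98752083/31001264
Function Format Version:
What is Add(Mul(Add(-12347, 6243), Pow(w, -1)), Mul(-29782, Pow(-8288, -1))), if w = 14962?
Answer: Rational(98752083, 31001264) ≈ 3.1854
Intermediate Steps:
Add(Mul(Add(-12347, 6243), Pow(w, -1)), Mul(-29782, Pow(-8288, -1))) = Add(Mul(Add(-12347, 6243), Pow(14962, -1)), Mul(-29782, Pow(-8288, -1))) = Add(Mul(-6104, Rational(1, 14962)), Mul(-29782, Rational(-1, 8288))) = Add(Rational(-3052, 7481), Rational(14891, 4144)) = Rational(98752083, 31001264)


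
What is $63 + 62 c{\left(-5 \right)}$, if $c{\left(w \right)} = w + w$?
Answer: $-557$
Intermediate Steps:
$c{\left(w \right)} = 2 w$
$63 + 62 c{\left(-5 \right)} = 63 + 62 \cdot 2 \left(-5\right) = 63 + 62 \left(-10\right) = 63 - 620 = -557$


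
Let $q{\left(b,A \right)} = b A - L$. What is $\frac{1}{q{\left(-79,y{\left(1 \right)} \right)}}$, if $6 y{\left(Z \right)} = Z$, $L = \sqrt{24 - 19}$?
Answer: $- \frac{474}{6061} + \frac{36 \sqrt{5}}{6061} \approx -0.064924$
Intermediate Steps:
$L = \sqrt{5} \approx 2.2361$
$y{\left(Z \right)} = \frac{Z}{6}$
$q{\left(b,A \right)} = - \sqrt{5} + A b$ ($q{\left(b,A \right)} = b A - \sqrt{5} = A b - \sqrt{5} = - \sqrt{5} + A b$)
$\frac{1}{q{\left(-79,y{\left(1 \right)} \right)}} = \frac{1}{- \sqrt{5} + \frac{1}{6} \cdot 1 \left(-79\right)} = \frac{1}{- \sqrt{5} + \frac{1}{6} \left(-79\right)} = \frac{1}{- \sqrt{5} - \frac{79}{6}} = \frac{1}{- \frac{79}{6} - \sqrt{5}}$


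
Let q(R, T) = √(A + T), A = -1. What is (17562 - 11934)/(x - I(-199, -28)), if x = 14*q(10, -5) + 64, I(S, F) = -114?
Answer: 250446/8215 - 19698*I*√6/8215 ≈ 30.486 - 5.8734*I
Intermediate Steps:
q(R, T) = √(-1 + T)
x = 64 + 14*I*√6 (x = 14*√(-1 - 5) + 64 = 14*√(-6) + 64 = 14*(I*√6) + 64 = 14*I*√6 + 64 = 64 + 14*I*√6 ≈ 64.0 + 34.293*I)
(17562 - 11934)/(x - I(-199, -28)) = (17562 - 11934)/((64 + 14*I*√6) - 1*(-114)) = 5628/((64 + 14*I*√6) + 114) = 5628/(178 + 14*I*√6)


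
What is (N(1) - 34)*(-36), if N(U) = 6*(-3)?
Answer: 1872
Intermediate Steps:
N(U) = -18
(N(1) - 34)*(-36) = (-18 - 34)*(-36) = -52*(-36) = 1872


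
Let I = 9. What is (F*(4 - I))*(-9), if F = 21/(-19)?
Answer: -945/19 ≈ -49.737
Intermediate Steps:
F = -21/19 (F = 21*(-1/19) = -21/19 ≈ -1.1053)
(F*(4 - I))*(-9) = -21*(4 - 1*9)/19*(-9) = -21*(4 - 9)/19*(-9) = -21/19*(-5)*(-9) = (105/19)*(-9) = -945/19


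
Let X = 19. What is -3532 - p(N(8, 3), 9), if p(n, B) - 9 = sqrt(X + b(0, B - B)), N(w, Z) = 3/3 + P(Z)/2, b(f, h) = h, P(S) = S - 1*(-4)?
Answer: -3541 - sqrt(19) ≈ -3545.4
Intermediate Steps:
P(S) = 4 + S (P(S) = S + 4 = 4 + S)
N(w, Z) = 3 + Z/2 (N(w, Z) = 3/3 + (4 + Z)/2 = 3*(1/3) + (4 + Z)*(1/2) = 1 + (2 + Z/2) = 3 + Z/2)
p(n, B) = 9 + sqrt(19) (p(n, B) = 9 + sqrt(19 + (B - B)) = 9 + sqrt(19 + 0) = 9 + sqrt(19))
-3532 - p(N(8, 3), 9) = -3532 - (9 + sqrt(19)) = -3532 + (-9 - sqrt(19)) = -3541 - sqrt(19)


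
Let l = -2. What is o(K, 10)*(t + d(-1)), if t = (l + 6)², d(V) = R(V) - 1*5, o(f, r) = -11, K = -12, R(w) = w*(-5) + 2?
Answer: -198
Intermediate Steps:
R(w) = 2 - 5*w (R(w) = -5*w + 2 = 2 - 5*w)
d(V) = -3 - 5*V (d(V) = (2 - 5*V) - 1*5 = (2 - 5*V) - 5 = -3 - 5*V)
t = 16 (t = (-2 + 6)² = 4² = 16)
o(K, 10)*(t + d(-1)) = -11*(16 + (-3 - 5*(-1))) = -11*(16 + (-3 + 5)) = -11*(16 + 2) = -11*18 = -198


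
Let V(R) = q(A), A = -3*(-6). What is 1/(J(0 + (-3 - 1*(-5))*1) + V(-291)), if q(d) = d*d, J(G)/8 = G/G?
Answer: 1/332 ≈ 0.0030120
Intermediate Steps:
A = 18
J(G) = 8 (J(G) = 8*(G/G) = 8*1 = 8)
q(d) = d²
V(R) = 324 (V(R) = 18² = 324)
1/(J(0 + (-3 - 1*(-5))*1) + V(-291)) = 1/(8 + 324) = 1/332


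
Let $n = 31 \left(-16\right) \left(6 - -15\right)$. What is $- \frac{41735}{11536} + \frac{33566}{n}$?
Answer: $- \frac{1048379}{153264} \approx -6.8403$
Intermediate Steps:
$n = -10416$ ($n = - 496 \left(6 + 15\right) = \left(-496\right) 21 = -10416$)
$- \frac{41735}{11536} + \frac{33566}{n} = - \frac{41735}{11536} + \frac{33566}{-10416} = \left(-41735\right) \frac{1}{11536} + 33566 \left(- \frac{1}{10416}\right) = - \frac{41735}{11536} - \frac{16783}{5208} = - \frac{1048379}{153264}$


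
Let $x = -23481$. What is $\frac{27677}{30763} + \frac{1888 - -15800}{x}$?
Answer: $\frac{35249231}{240782001} \approx 0.14639$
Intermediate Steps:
$\frac{27677}{30763} + \frac{1888 - -15800}{x} = \frac{27677}{30763} + \frac{1888 - -15800}{-23481} = 27677 \cdot \frac{1}{30763} + \left(1888 + 15800\right) \left(- \frac{1}{23481}\right) = \frac{27677}{30763} + 17688 \left(- \frac{1}{23481}\right) = \frac{27677}{30763} - \frac{5896}{7827} = \frac{35249231}{240782001}$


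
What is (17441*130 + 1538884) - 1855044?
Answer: 1951170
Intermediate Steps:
(17441*130 + 1538884) - 1855044 = (2267330 + 1538884) - 1855044 = 3806214 - 1855044 = 1951170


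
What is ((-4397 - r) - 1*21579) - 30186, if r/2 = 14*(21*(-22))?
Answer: -43226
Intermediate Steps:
r = -12936 (r = 2*(14*(21*(-22))) = 2*(14*(-462)) = 2*(-6468) = -12936)
((-4397 - r) - 1*21579) - 30186 = ((-4397 - 1*(-12936)) - 1*21579) - 30186 = ((-4397 + 12936) - 21579) - 30186 = (8539 - 21579) - 30186 = -13040 - 30186 = -43226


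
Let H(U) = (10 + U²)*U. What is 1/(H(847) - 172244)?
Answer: 1/607481649 ≈ 1.6461e-9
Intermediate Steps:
H(U) = U*(10 + U²)
1/(H(847) - 172244) = 1/(847*(10 + 847²) - 172244) = 1/(847*(10 + 717409) - 172244) = 1/(847*717419 - 172244) = 1/(607653893 - 172244) = 1/607481649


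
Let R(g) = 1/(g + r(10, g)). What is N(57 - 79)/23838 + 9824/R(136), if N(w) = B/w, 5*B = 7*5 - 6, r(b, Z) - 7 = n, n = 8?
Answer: 134131198079/90420 ≈ 1.4834e+6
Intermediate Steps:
r(b, Z) = 15 (r(b, Z) = 7 + 8 = 15)
B = 29/5 (B = (7*5 - 6)/5 = (35 - 6)/5 = (⅕)*29 = 29/5 ≈ 5.8000)
R(g) = 1/(15 + g) (R(g) = 1/(g + 15) = 1/(15 + g))
N(w) = 29/(5*w)
N(57 - 79)/23838 + 9824/R(136) = (29/(5*(57 - 79)))/23838 + 9824/(1/(15 + 136)) = ((29/5)/(-22))*(1/23838) + 9824/(1/151) = ((29/5)*(-1/22))*(1/23838) + 9824/(1/151) = -29/110*1/23838 + 9824*151 = -1/90420 + 1483424 = 134131198079/90420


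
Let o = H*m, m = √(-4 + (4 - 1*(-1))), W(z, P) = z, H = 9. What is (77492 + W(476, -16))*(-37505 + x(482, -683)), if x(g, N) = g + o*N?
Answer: -3365878560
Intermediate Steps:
m = 1 (m = √(-4 + (4 + 1)) = √(-4 + 5) = √1 = 1)
o = 9 (o = 9*1 = 9)
x(g, N) = g + 9*N
(77492 + W(476, -16))*(-37505 + x(482, -683)) = (77492 + 476)*(-37505 + (482 + 9*(-683))) = 77968*(-37505 + (482 - 6147)) = 77968*(-37505 - 5665) = 77968*(-43170) = -3365878560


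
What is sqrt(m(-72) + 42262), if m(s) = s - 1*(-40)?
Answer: sqrt(42230) ≈ 205.50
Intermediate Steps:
m(s) = 40 + s (m(s) = s + 40 = 40 + s)
sqrt(m(-72) + 42262) = sqrt((40 - 72) + 42262) = sqrt(-32 + 42262) = sqrt(42230)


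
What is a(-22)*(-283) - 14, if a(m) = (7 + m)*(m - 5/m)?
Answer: -2033663/22 ≈ -92439.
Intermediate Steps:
a(-22)*(-283) - 14 = (-5 + (-22)**2 - 35/(-22) + 7*(-22))*(-283) - 14 = (-5 + 484 - 35*(-1/22) - 154)*(-283) - 14 = (-5 + 484 + 35/22 - 154)*(-283) - 14 = (7185/22)*(-283) - 14 = -2033355/22 - 14 = -2033663/22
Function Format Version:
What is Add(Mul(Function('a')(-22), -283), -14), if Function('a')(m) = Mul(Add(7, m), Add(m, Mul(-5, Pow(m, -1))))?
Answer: Rational(-2033663, 22) ≈ -92439.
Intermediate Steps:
Add(Mul(Function('a')(-22), -283), -14) = Add(Mul(Add(-5, Pow(-22, 2), Mul(-35, Pow(-22, -1)), Mul(7, -22)), -283), -14) = Add(Mul(Add(-5, 484, Mul(-35, Rational(-1, 22)), -154), -283), -14) = Add(Mul(Add(-5, 484, Rational(35, 22), -154), -283), -14) = Add(Mul(Rational(7185, 22), -283), -14) = Add(Rational(-2033355, 22), -14) = Rational(-2033663, 22)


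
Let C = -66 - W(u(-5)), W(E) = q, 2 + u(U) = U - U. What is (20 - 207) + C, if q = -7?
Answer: -246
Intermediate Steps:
u(U) = -2 (u(U) = -2 + (U - U) = -2 + 0 = -2)
W(E) = -7
C = -59 (C = -66 - 1*(-7) = -66 + 7 = -59)
(20 - 207) + C = (20 - 207) - 59 = -187 - 59 = -246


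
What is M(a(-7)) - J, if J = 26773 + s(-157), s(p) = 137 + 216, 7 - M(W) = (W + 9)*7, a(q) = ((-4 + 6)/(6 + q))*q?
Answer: -27280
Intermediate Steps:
a(q) = 2*q/(6 + q) (a(q) = (2/(6 + q))*q = 2*q/(6 + q))
M(W) = -56 - 7*W (M(W) = 7 - (W + 9)*7 = 7 - (9 + W)*7 = 7 - (63 + 7*W) = 7 + (-63 - 7*W) = -56 - 7*W)
s(p) = 353
J = 27126 (J = 26773 + 353 = 27126)
M(a(-7)) - J = (-56 - 14*(-7)/(6 - 7)) - 1*27126 = (-56 - 14*(-7)/(-1)) - 27126 = (-56 - 14*(-7)*(-1)) - 27126 = (-56 - 7*14) - 27126 = (-56 - 98) - 27126 = -154 - 27126 = -27280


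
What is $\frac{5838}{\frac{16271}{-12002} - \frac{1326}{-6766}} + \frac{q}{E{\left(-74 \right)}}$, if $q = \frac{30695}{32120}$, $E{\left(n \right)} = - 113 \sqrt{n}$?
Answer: $- \frac{1991923932}{395693} + \frac{6139 i \sqrt{74}}{53717488} \approx -5034.0 + 0.0009831 i$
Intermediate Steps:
$q = \frac{6139}{6424}$ ($q = 30695 \cdot \frac{1}{32120} = \frac{6139}{6424} \approx 0.95564$)
$\frac{5838}{\frac{16271}{-12002} - \frac{1326}{-6766}} + \frac{q}{E{\left(-74 \right)}} = \frac{5838}{\frac{16271}{-12002} - \frac{1326}{-6766}} + \frac{6139}{6424 \left(- 113 \sqrt{-74}\right)} = \frac{5838}{16271 \left(- \frac{1}{12002}\right) - - \frac{39}{199}} + \frac{6139}{6424 \left(- 113 i \sqrt{74}\right)} = \frac{5838}{- \frac{16271}{12002} + \frac{39}{199}} + \frac{6139}{6424 \left(- 113 i \sqrt{74}\right)} = \frac{5838}{- \frac{2769851}{2388398}} + \frac{6139 \frac{i \sqrt{74}}{8362}}{6424} = 5838 \left(- \frac{2388398}{2769851}\right) + \frac{6139 i \sqrt{74}}{53717488} = - \frac{1991923932}{395693} + \frac{6139 i \sqrt{74}}{53717488}$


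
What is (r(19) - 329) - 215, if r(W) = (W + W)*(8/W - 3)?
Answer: -642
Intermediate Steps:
r(W) = 2*W*(-3 + 8/W) (r(W) = (2*W)*(-3 + 8/W) = 2*W*(-3 + 8/W))
(r(19) - 329) - 215 = ((16 - 6*19) - 329) - 215 = ((16 - 114) - 329) - 215 = (-98 - 329) - 215 = -427 - 215 = -642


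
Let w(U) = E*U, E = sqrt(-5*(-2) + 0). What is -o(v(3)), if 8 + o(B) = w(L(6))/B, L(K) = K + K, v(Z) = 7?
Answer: 8 - 12*sqrt(10)/7 ≈ 2.5790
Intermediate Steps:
E = sqrt(10) (E = sqrt(10 + 0) = sqrt(10) ≈ 3.1623)
L(K) = 2*K
w(U) = U*sqrt(10) (w(U) = sqrt(10)*U = U*sqrt(10))
o(B) = -8 + 12*sqrt(10)/B (o(B) = -8 + ((2*6)*sqrt(10))/B = -8 + (12*sqrt(10))/B = -8 + 12*sqrt(10)/B)
-o(v(3)) = -(-8 + 12*sqrt(10)/7) = 8 - 12*sqrt(10)/7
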